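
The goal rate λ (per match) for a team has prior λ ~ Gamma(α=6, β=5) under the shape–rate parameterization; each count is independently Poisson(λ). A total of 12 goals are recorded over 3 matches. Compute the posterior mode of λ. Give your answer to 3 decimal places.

Σxᵢ = 12, n = 3.
Posterior ∝ λ^5e^(−5λ) · λ^12e^(−3λ) = λ^17e^(−8λ), i.e. Gamma(shape=18, rate=8).
The mode of a Gamma(a, b) with a ≥ 1 (shape–rate) is (a−1)/b = 17/8 ≈ 2.125.

λ̂_MAP = 2.125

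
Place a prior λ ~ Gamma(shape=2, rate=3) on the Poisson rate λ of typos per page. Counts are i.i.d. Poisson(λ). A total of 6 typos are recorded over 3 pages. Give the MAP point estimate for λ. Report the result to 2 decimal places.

Σxᵢ = 6, n = 3.
Posterior ∝ λe^(−3λ) · λ^6e^(−3λ) = λ^7e^(−6λ), i.e. Gamma(shape=8, rate=6).
The mode of a Gamma(a, b) with a ≥ 1 (shape–rate) is (a−1)/b = 7/6 ≈ 1.17.

λ̂_MAP = 1.17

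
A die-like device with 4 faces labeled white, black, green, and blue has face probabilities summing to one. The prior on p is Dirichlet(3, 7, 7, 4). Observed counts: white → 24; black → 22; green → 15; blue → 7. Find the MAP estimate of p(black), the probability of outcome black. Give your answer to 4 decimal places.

MAP estimate of p(black) = 0.3294

The posterior is Dirichlet(αᵢ + nᵢ) = Dirichlet(27, 29, 22, 11).
For a Dirichlet(a₁,…,a_K) with all aᵢ > 1, the mode has j-th component (aⱼ − 1)/(Σaᵢ − K).
Here Σaᵢ = 89 and K = 4, so p(black) = (29 − 1)/(89 − 4) = 28/85 ≈ 0.3294.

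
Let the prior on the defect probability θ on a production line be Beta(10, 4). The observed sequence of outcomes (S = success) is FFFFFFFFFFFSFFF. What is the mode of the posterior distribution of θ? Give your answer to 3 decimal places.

θ̂_MAP = 0.370

Prior: Beta(10, 4).
Data: 1 success in 15 trials (from the sequence). The binomial likelihood contributes θ(1−θ)^14, so the posterior is Beta(10+1, 4+14) = Beta(11, 18).
For Beta(a, b) with a, b > 1 the mode is (a−1)/(a+b−2) = 10/27 ≈ 0.370.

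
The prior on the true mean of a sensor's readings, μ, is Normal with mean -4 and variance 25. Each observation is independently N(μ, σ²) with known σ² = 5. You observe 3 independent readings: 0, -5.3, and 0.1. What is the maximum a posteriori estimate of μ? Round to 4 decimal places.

n = 3; x̄ = (0 + (-5.3) + 0.1)/3 = -5.2/3 = -26/15 ≈ -1.7333.
For a Normal prior and Normal likelihood with known variance, the posterior is Normal; its mode equals its mean, the precision-weighted average.
Prior precision 1/σ₀² = 1/25 = 0.04; data precision n/σ² = 3/5 = 0.6.
μ̂ = (0.04·(-4) + 0.6·(-26/15)) / (0.04 + 0.6) = (-1.2)/0.64 = -1.8750.

μ̂_MAP = -1.8750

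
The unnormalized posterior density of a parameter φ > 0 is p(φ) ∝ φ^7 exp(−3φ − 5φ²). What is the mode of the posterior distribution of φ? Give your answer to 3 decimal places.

ℓ'(φ) = 7/φ − 3 − 10φ. Setting this to zero and multiplying by φ: 10φ² + 3φ − 7 = 0.
φ = (−3 + √(3² + 4·10·7)) / (2·10) = (−3 + √289) / 20 = (−3 + 17)/20 = 7/10.
ℓ''(φ) = −7/φ² − 10 < 0, confirming a maximum.

φ̂_MAP = 0.700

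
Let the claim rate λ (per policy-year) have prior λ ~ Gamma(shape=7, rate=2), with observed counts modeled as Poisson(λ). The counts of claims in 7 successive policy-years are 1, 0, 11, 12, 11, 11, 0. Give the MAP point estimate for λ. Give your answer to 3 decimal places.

Σxᵢ = 1+0+11+12+11+11+0 = 46, with n = 7.
Posterior ∝ λ^6e^(−2λ) · λ^46e^(−7λ) = λ^52e^(−9λ), i.e. Gamma(shape=53, rate=9).
The mode of a Gamma(a, b) with a ≥ 1 (shape–rate) is (a−1)/b = 52/9 ≈ 5.778.

λ̂_MAP = 5.778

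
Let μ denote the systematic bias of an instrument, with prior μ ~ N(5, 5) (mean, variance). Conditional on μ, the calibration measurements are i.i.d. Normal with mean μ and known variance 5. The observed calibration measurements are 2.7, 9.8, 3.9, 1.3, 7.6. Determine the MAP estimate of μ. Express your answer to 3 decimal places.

μ̂_MAP = 5.050

n = 5; x̄ = (2.7 + 9.8 + 3.9 + 1.3 + 7.6)/5 = 25.3/5 = 5.06.
For a Normal prior and Normal likelihood with known variance, the posterior is Normal; its mode equals its mean, the precision-weighted average.
Prior precision 1/σ₀² = 1/5 = 0.2; data precision n/σ² = 5/5 = 1.
μ̂ = (0.2·5 + 1·5.06) / (0.2 + 1) = 6.06/1.2 = 5.050.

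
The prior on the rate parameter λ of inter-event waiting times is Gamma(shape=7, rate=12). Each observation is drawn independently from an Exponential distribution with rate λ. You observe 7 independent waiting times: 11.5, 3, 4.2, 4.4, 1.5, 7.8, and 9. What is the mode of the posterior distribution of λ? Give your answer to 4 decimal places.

The Exponential(rate=λ) likelihood is ∝ λ^n e^(−λΣtᵢ). Here n = 7 and Σtᵢ = 11.5 + 3 + 4.2 + 4.4 + 1.5 + 7.8 + 9 = 41.4.
Posterior ∝ λ^6e^(−12λ) · λ^7e^(−41.4λ) = λ^13e^(−53.4λ), i.e. Gamma(14, 53.4).
Mode = (a−1)/b = 13/53.4 ≈ 0.2434.

λ̂_MAP = 0.2434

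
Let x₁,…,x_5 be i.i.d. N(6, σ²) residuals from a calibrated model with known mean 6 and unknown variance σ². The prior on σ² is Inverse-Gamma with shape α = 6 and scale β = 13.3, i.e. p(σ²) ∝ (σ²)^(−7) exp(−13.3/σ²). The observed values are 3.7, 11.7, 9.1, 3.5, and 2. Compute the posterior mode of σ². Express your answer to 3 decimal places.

σ̂²_MAP = 5.065

Sum of squared deviations about the known mean: SS = (3.7−6)² + (11.7−6)² + (9.1−6)² + (3.5−6)² + (2−6)² = 69.64.
The Normal likelihood contributes (σ²)^(−n/2) exp(−SS/(2σ²)), so the posterior is Inverse-Gamma(α + n/2, β + SS/2) = Inverse-Gamma(8.5, 48.12).
The mode of Inverse-Gamma(a, b) is b/(a+1) = 48.12/9.5 ≈ 5.065.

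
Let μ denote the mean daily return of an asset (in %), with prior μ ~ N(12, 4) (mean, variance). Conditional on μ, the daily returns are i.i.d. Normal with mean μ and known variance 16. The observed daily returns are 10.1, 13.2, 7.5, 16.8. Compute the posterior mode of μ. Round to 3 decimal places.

n = 4; x̄ = (10.1 + 13.2 + 7.5 + 16.8)/4 = 47.6/4 = 11.9.
For a Normal prior and Normal likelihood with known variance, the posterior is Normal; its mode equals its mean, the precision-weighted average.
Prior precision 1/σ₀² = 1/4 = 0.25; data precision n/σ² = 4/16 = 0.25.
μ̂ = (0.25·12 + 0.25·11.9) / (0.25 + 0.25) = 5.975/0.5 = 11.950.

μ̂_MAP = 11.950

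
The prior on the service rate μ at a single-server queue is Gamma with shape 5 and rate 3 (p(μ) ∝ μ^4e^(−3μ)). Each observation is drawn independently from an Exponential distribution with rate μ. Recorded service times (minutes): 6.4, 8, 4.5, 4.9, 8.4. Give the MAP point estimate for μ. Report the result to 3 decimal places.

The Exponential(rate=μ) likelihood is ∝ μ^n e^(−μΣtᵢ). Here n = 5 and Σtᵢ = 6.4 + 8 + 4.5 + 4.9 + 8.4 = 32.2.
Posterior ∝ μ^4e^(−3μ) · μ^5e^(−32.2μ) = μ^9e^(−35.2μ), i.e. Gamma(10, 35.2).
Mode = (a−1)/b = 9/35.2 ≈ 0.256.

μ̂_MAP = 0.256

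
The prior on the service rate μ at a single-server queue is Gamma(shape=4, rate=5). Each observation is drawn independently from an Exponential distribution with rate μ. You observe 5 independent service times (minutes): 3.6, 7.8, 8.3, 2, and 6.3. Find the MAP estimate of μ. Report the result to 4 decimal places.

μ̂_MAP = 0.2424

The Exponential(rate=μ) likelihood is ∝ μ^n e^(−μΣtᵢ). Here n = 5 and Σtᵢ = 3.6 + 7.8 + 8.3 + 2 + 6.3 = 28.
Posterior ∝ μ^3e^(−5μ) · μ^5e^(−28μ) = μ^8e^(−33μ), i.e. Gamma(9, 33).
Mode = (a−1)/b = 8/33 ≈ 0.2424.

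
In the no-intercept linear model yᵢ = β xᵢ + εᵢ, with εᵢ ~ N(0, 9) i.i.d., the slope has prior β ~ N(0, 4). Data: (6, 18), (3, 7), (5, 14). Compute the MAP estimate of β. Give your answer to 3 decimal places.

log p(β | y) = −Σ(yᵢ − βxᵢ)²/(2·9) − β²/(2·4) + const.
Setting the derivative to zero: Σxᵢ(yᵢ − βxᵢ)/9 − β/4 = 0, so β = Σxᵢyᵢ / (Σxᵢ² + σ²/τ²).
Σxᵢyᵢ = 6·18 + 3·7 + 5·14 = 199; Σxᵢ² = 70; σ²/τ² = 2.25.
β̂_MAP = 199 / (70 + 2.25) = 199/72.25 ≈ 2.754.

β̂_MAP = 2.754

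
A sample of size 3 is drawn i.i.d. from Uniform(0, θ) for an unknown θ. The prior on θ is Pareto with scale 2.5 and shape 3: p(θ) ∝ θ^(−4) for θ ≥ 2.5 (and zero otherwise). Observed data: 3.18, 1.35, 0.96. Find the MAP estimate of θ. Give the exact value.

θ̂_MAP = 3.18

The Uniform(0, θ) likelihood is θ^(−n) for θ ≥ max(xᵢ), zero otherwise. Here max(xᵢ) = 3.18.
Posterior ∝ θ^(−4) · θ^(−3) = θ^(−7) on θ ≥ max(2.5, 3.18) = 3.18.
This density is strictly decreasing in θ, so the posterior mode lies at the lower boundary of the support.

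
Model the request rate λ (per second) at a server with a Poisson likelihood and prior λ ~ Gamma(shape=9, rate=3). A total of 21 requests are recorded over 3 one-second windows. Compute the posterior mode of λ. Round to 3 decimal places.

λ̂_MAP = 4.833

Σxᵢ = 21, n = 3.
Posterior ∝ λ^8e^(−3λ) · λ^21e^(−3λ) = λ^29e^(−6λ), i.e. Gamma(shape=30, rate=6).
The mode of a Gamma(a, b) with a ≥ 1 (shape–rate) is (a−1)/b = 29/6 ≈ 4.833.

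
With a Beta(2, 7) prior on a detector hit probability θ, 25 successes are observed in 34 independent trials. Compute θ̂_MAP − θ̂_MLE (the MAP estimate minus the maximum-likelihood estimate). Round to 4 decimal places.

MAP − MLE = -0.1011

Posterior is Beta(27, 16); MAP = (27−1)/(43−2) = 26/41 ≈ 0.63415.
MLE ignores the prior: θ̂_MLE = k/n = 25/34 ≈ 0.73529.
Difference = 26/41 − 25/34 = -141/1394 ≈ -0.1011.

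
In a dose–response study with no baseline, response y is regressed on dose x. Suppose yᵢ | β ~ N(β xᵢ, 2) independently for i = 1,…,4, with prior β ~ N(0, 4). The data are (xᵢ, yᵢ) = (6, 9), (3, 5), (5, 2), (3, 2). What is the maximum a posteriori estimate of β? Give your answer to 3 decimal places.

log p(β | y) = −Σ(yᵢ − βxᵢ)²/(2·2) − β²/(2·4) + const.
Setting the derivative to zero: Σxᵢ(yᵢ − βxᵢ)/2 − β/4 = 0, so β = Σxᵢyᵢ / (Σxᵢ² + σ²/τ²).
Σxᵢyᵢ = 6·9 + 3·5 + 5·2 + 3·2 = 85; Σxᵢ² = 79; σ²/τ² = 0.5.
β̂_MAP = 85 / (79 + 0.5) = 85/79.5 ≈ 1.069.

β̂_MAP = 1.069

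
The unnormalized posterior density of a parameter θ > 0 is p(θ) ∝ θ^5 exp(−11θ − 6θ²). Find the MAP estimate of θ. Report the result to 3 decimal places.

ℓ'(θ) = 5/θ − 11 − 12θ. Setting this to zero and multiplying by θ: 12θ² + 11θ − 5 = 0.
θ = (−11 + √(11² + 4·12·5)) / (2·12) = (−11 + √361) / 24 = (−11 + 19)/24 = 1/3.
ℓ''(θ) = −5/θ² − 12 < 0, confirming a maximum.

θ̂_MAP = 0.333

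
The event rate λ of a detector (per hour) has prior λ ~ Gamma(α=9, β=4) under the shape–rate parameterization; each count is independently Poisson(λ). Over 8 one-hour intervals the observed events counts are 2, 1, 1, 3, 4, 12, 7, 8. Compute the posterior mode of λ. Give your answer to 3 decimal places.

λ̂_MAP = 3.833

Σxᵢ = 2+1+1+3+4+12+7+8 = 38, with n = 8.
Posterior ∝ λ^8e^(−4λ) · λ^38e^(−8λ) = λ^46e^(−12λ), i.e. Gamma(shape=47, rate=12).
The mode of a Gamma(a, b) with a ≥ 1 (shape–rate) is (a−1)/b = 46/12 ≈ 3.833.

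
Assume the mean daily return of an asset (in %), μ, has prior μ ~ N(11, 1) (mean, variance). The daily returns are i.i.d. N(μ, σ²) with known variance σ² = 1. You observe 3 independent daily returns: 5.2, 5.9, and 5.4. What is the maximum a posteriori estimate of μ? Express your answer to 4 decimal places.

n = 3; x̄ = (5.2 + 5.9 + 5.4)/3 = 16.5/3 = 5.5.
For a Normal prior and Normal likelihood with known variance, the posterior is Normal; its mode equals its mean, the precision-weighted average.
Prior precision 1/σ₀² = 1/1 = 1; data precision n/σ² = 3/1 = 3.
μ̂ = (1·11 + 3·5.5) / (1 + 3) = 27.5/4 = 6.8750.

μ̂_MAP = 6.8750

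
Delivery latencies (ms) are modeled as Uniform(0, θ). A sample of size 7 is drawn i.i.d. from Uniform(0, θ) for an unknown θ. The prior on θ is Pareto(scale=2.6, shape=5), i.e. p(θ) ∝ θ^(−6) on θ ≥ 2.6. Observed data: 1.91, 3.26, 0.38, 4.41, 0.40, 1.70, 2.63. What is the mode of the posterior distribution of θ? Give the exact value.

The Uniform(0, θ) likelihood is θ^(−n) for θ ≥ max(xᵢ), zero otherwise. Here max(xᵢ) = 4.41.
Posterior ∝ θ^(−6) · θ^(−7) = θ^(−13) on θ ≥ max(2.6, 4.41) = 4.41.
This density is strictly decreasing in θ, so the posterior mode lies at the lower boundary of the support.

θ̂_MAP = 4.41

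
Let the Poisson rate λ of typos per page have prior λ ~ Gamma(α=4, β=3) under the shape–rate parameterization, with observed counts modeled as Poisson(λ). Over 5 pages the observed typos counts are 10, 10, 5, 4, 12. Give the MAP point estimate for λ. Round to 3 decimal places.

Σxᵢ = 10+10+5+4+12 = 41, with n = 5.
Posterior ∝ λ^3e^(−3λ) · λ^41e^(−5λ) = λ^44e^(−8λ), i.e. Gamma(shape=45, rate=8).
The mode of a Gamma(a, b) with a ≥ 1 (shape–rate) is (a−1)/b = 44/8 ≈ 5.500.

λ̂_MAP = 5.500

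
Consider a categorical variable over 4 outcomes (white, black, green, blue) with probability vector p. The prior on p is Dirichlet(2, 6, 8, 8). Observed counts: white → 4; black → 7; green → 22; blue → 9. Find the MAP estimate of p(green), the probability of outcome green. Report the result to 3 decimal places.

MAP estimate of p(green) = 0.468

The posterior is Dirichlet(αᵢ + nᵢ) = Dirichlet(6, 13, 30, 17).
For a Dirichlet(a₁,…,a_K) with all aᵢ > 1, the mode has j-th component (aⱼ − 1)/(Σaᵢ − K).
Here Σaᵢ = 66 and K = 4, so p(green) = (30 − 1)/(66 − 4) = 29/62 ≈ 0.468.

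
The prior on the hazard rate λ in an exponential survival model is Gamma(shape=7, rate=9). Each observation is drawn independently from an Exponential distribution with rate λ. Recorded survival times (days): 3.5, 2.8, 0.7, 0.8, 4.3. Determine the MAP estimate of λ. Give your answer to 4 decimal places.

The Exponential(rate=λ) likelihood is ∝ λ^n e^(−λΣtᵢ). Here n = 5 and Σtᵢ = 3.5 + 2.8 + 0.7 + 0.8 + 4.3 = 12.1.
Posterior ∝ λ^6e^(−9λ) · λ^5e^(−12.1λ) = λ^11e^(−21.1λ), i.e. Gamma(12, 21.1).
Mode = (a−1)/b = 11/21.1 ≈ 0.5213.

λ̂_MAP = 0.5213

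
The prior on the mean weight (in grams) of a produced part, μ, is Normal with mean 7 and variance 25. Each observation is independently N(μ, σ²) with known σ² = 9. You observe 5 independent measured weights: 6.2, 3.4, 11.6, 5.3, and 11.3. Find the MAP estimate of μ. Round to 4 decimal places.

μ̂_MAP = 7.5224

n = 5; x̄ = (6.2 + 3.4 + 11.6 + 5.3 + 11.3)/5 = 37.8/5 = 7.56.
For a Normal prior and Normal likelihood with known variance, the posterior is Normal; its mode equals its mean, the precision-weighted average.
Prior precision 1/σ₀² = 1/25 = 0.04; data precision n/σ² = 5/9.
μ̂ = (0.04·7 + (5/9)·7.56) / (0.04 + 5/9) = 4.48/(134/225) = 504/67 ≈ 7.5224.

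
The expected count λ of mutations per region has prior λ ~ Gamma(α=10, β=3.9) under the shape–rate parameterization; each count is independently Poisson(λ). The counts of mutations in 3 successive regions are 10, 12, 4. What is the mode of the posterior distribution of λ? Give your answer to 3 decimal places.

Σxᵢ = 10+12+4 = 26, with n = 3.
Posterior ∝ λ^9e^(−3.9λ) · λ^26e^(−3λ) = λ^35e^(−6.9λ), i.e. Gamma(shape=36, rate=6.9).
The mode of a Gamma(a, b) with a ≥ 1 (shape–rate) is (a−1)/b = 35/6.9 ≈ 5.072.

λ̂_MAP = 5.072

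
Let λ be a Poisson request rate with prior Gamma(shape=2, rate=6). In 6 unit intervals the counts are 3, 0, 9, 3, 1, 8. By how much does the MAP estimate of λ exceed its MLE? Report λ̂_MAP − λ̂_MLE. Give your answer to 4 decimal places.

MAP − MLE = -1.9167

Σxᵢ = 24. Posterior is Gamma(26, 12); MAP = (26−1)/12 = 25/12 ≈ 2.08333.
MLE = x̄ = 24/6 ≈ 4.00000.
Difference = 25/12 − 24/6 = -23/12 ≈ -1.9167.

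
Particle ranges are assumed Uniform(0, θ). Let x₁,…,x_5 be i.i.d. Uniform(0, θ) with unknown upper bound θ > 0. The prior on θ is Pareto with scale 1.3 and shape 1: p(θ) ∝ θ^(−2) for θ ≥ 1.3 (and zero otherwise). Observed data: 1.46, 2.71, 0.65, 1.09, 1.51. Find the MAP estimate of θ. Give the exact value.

The Uniform(0, θ) likelihood is θ^(−n) for θ ≥ max(xᵢ), zero otherwise. Here max(xᵢ) = 2.71.
Posterior ∝ θ^(−2) · θ^(−5) = θ^(−7) on θ ≥ max(1.3, 2.71) = 2.71.
This density is strictly decreasing in θ, so the posterior mode lies at the lower boundary of the support.

θ̂_MAP = 2.71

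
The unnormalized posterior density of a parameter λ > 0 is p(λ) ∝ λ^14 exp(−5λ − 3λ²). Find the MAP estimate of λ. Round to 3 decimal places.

λ̂_MAP = 1.167

ℓ'(λ) = 14/λ − 5 − 6λ. Setting this to zero and multiplying by λ: 6λ² + 5λ − 14 = 0.
λ = (−5 + √(5² + 4·6·14)) / (2·6) = (−5 + √361) / 12 = (−5 + 19)/12 = 7/6.
ℓ''(λ) = −14/λ² − 6 < 0, confirming a maximum.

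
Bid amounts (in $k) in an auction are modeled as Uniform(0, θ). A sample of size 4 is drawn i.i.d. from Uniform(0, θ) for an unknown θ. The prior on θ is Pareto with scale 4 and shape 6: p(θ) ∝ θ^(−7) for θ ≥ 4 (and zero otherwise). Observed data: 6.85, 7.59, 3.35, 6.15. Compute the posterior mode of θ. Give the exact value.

θ̂_MAP = 7.59

The Uniform(0, θ) likelihood is θ^(−n) for θ ≥ max(xᵢ), zero otherwise. Here max(xᵢ) = 7.59.
Posterior ∝ θ^(−7) · θ^(−4) = θ^(−11) on θ ≥ max(4, 7.59) = 7.59.
This density is strictly decreasing in θ, so the posterior mode lies at the lower boundary of the support.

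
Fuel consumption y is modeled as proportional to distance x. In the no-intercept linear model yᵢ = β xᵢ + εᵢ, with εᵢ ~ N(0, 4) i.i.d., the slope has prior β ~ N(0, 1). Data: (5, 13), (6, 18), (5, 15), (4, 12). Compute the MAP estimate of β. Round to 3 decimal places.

β̂_MAP = 2.792

log p(β | y) = −Σ(yᵢ − βxᵢ)²/(2·4) − β²/(2·1) + const.
Setting the derivative to zero: Σxᵢ(yᵢ − βxᵢ)/4 − β/1 = 0, so β = Σxᵢyᵢ / (Σxᵢ² + σ²/τ²).
Σxᵢyᵢ = 5·13 + 6·18 + 5·15 + 4·12 = 296; Σxᵢ² = 102; σ²/τ² = 4.
β̂_MAP = 296 / (102 + 4) = 296/106 ≈ 2.792.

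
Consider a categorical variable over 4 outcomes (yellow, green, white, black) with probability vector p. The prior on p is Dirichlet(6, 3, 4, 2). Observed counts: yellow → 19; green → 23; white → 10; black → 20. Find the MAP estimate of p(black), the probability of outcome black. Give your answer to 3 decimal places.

MAP estimate of p(black) = 0.253

The posterior is Dirichlet(αᵢ + nᵢ) = Dirichlet(25, 26, 14, 22).
For a Dirichlet(a₁,…,a_K) with all aᵢ > 1, the mode has j-th component (aⱼ − 1)/(Σaᵢ − K).
Here Σaᵢ = 87 and K = 4, so p(black) = (22 − 1)/(87 − 4) = 21/83 ≈ 0.253.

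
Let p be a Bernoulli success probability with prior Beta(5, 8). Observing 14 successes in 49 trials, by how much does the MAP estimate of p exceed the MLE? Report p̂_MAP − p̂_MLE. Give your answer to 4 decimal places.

MAP − MLE = 0.0143

Posterior is Beta(19, 43); MAP = (19−1)/(62−2) = 18/60 ≈ 0.30000.
MLE ignores the prior: p̂_MLE = k/n = 14/49 ≈ 0.28571.
Difference = 18/60 − 14/49 = 1/70 ≈ 0.0143.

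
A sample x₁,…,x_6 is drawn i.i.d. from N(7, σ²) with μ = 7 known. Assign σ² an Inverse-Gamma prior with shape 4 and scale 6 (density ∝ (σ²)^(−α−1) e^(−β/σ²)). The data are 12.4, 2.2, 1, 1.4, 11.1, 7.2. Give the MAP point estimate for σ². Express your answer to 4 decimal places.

Sum of squared deviations about the known mean: SS = (12.4−7)² + (2.2−7)² + (1−7)² + (1.4−7)² + (11.1−7)² + (7.2−7)² = 136.41.
The Normal likelihood contributes (σ²)^(−n/2) exp(−SS/(2σ²)), so the posterior is Inverse-Gamma(α + n/2, β + SS/2) = Inverse-Gamma(7, 74.205).
The mode of Inverse-Gamma(a, b) is b/(a+1) = 74.205/8 ≈ 9.2756.

σ̂²_MAP = 9.2756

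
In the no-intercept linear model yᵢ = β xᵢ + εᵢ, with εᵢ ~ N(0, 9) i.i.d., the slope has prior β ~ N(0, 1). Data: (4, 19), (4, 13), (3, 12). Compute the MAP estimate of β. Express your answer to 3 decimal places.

β̂_MAP = 3.280

log p(β | y) = −Σ(yᵢ − βxᵢ)²/(2·9) − β²/(2·1) + const.
Setting the derivative to zero: Σxᵢ(yᵢ − βxᵢ)/9 − β/1 = 0, so β = Σxᵢyᵢ / (Σxᵢ² + σ²/τ²).
Σxᵢyᵢ = 4·19 + 4·13 + 3·12 = 164; Σxᵢ² = 41; σ²/τ² = 9.
β̂_MAP = 164 / (41 + 9) = 164/50 ≈ 3.280.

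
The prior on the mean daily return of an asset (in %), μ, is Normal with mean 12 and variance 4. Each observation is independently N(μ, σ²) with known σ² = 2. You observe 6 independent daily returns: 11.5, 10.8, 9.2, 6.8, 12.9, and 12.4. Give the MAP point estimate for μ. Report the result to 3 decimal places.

n = 6; x̄ = (11.5 + 10.8 + 9.2 + 6.8 + 12.9 + 12.4)/6 = 63.6/6 = 10.6.
For a Normal prior and Normal likelihood with known variance, the posterior is Normal; its mode equals its mean, the precision-weighted average.
Prior precision 1/σ₀² = 1/4 = 0.25; data precision n/σ² = 6/2 = 3.
μ̂ = (0.25·12 + 3·10.6) / (0.25 + 3) = 34.8/3.25 = 696/65 ≈ 10.708.

μ̂_MAP = 10.708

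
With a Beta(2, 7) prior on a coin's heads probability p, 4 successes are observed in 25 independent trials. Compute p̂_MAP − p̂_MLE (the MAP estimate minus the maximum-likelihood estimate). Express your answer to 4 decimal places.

Posterior is Beta(6, 28); MAP = (6−1)/(34−2) = 5/32 ≈ 0.15625.
MLE ignores the prior: p̂_MLE = k/n = 4/25 ≈ 0.16000.
Difference = 5/32 − 4/25 = -3/800 ≈ -0.0038.

MAP − MLE = -0.0038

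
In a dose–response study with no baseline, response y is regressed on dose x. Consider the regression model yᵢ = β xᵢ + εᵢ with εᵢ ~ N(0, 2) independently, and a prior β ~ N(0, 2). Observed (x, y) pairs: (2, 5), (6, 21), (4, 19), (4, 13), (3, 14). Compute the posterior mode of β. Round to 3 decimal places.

log p(β | y) = −Σ(yᵢ − βxᵢ)²/(2·2) − β²/(2·2) + const.
Setting the derivative to zero: Σxᵢ(yᵢ − βxᵢ)/2 − β/2 = 0, so β = Σxᵢyᵢ / (Σxᵢ² + σ²/τ²).
Σxᵢyᵢ = 2·5 + 6·21 + 4·19 + 4·13 + 3·14 = 306; Σxᵢ² = 81; σ²/τ² = 1.
β̂_MAP = 306 / (81 + 1) = 306/82 ≈ 3.732.

β̂_MAP = 3.732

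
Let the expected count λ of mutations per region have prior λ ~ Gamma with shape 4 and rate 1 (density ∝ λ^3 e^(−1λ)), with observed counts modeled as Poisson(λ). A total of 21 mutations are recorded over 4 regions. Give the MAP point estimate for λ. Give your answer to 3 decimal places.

Σxᵢ = 21, n = 4.
Posterior ∝ λ^3e^(−1λ) · λ^21e^(−4λ) = λ^24e^(−5λ), i.e. Gamma(shape=25, rate=5).
The mode of a Gamma(a, b) with a ≥ 1 (shape–rate) is (a−1)/b = 24/5 ≈ 4.800.

λ̂_MAP = 4.800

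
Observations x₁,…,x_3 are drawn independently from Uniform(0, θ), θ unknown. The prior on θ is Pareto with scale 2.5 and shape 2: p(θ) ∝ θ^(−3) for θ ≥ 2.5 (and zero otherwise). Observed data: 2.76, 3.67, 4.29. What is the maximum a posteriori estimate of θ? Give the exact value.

θ̂_MAP = 4.29

The Uniform(0, θ) likelihood is θ^(−n) for θ ≥ max(xᵢ), zero otherwise. Here max(xᵢ) = 4.29.
Posterior ∝ θ^(−3) · θ^(−3) = θ^(−6) on θ ≥ max(2.5, 4.29) = 4.29.
This density is strictly decreasing in θ, so the posterior mode lies at the lower boundary of the support.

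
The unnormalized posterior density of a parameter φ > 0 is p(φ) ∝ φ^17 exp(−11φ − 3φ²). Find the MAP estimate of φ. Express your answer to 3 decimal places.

ℓ'(φ) = 17/φ − 11 − 6φ. Setting this to zero and multiplying by φ: 6φ² + 11φ − 17 = 0.
φ = (−11 + √(11² + 4·6·17)) / (2·6) = (−11 + √529) / 12 = (−11 + 23)/12 = 1.
ℓ''(φ) = −17/φ² − 6 < 0, confirming a maximum.

φ̂_MAP = 1.000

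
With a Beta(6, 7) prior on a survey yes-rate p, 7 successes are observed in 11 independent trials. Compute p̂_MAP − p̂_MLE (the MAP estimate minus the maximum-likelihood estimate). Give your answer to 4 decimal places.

Posterior is Beta(13, 11); MAP = (13−1)/(24−2) = 12/22 ≈ 0.54545.
MLE ignores the prior: p̂_MLE = k/n = 7/11 ≈ 0.63636.
Difference = 12/22 − 7/11 = -1/11 ≈ -0.0909.

MAP − MLE = -0.0909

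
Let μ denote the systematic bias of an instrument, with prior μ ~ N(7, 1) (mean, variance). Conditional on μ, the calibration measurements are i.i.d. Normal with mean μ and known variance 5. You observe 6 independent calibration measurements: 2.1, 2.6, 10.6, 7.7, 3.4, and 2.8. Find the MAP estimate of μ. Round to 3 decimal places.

μ̂_MAP = 5.836

n = 6; x̄ = (2.1 + 2.6 + 10.6 + 7.7 + 3.4 + 2.8)/6 = 29.2/6 = 73/15 ≈ 4.8667.
For a Normal prior and Normal likelihood with known variance, the posterior is Normal; its mode equals its mean, the precision-weighted average.
Prior precision 1/σ₀² = 1/1 = 1; data precision n/σ² = 6/5 = 1.2.
μ̂ = (1·7 + 1.2·(73/15)) / (1 + 1.2) = 12.84/2.2 = 321/55 ≈ 5.836.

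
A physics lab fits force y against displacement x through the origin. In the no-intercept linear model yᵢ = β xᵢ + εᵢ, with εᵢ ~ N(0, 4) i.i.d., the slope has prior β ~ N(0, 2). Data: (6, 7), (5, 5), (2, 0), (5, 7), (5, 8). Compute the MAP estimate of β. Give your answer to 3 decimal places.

log p(β | y) = −Σ(yᵢ − βxᵢ)²/(2·4) − β²/(2·2) + const.
Setting the derivative to zero: Σxᵢ(yᵢ − βxᵢ)/4 − β/2 = 0, so β = Σxᵢyᵢ / (Σxᵢ² + σ²/τ²).
Σxᵢyᵢ = 6·7 + 5·5 + 2·0 + 5·7 + 5·8 = 142; Σxᵢ² = 115; σ²/τ² = 2.
β̂_MAP = 142 / (115 + 2) = 142/117 ≈ 1.214.

β̂_MAP = 1.214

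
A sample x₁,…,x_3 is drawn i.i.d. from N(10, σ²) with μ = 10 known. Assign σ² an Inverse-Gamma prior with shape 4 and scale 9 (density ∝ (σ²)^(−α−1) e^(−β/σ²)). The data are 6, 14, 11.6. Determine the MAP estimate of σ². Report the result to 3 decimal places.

Sum of squared deviations about the known mean: SS = (6−10)² + (14−10)² + (11.6−10)² = 34.56.
The Normal likelihood contributes (σ²)^(−n/2) exp(−SS/(2σ²)), so the posterior is Inverse-Gamma(α + n/2, β + SS/2) = Inverse-Gamma(5.5, 26.28).
The mode of Inverse-Gamma(a, b) is b/(a+1) = 26.28/6.5 ≈ 4.043.

σ̂²_MAP = 4.043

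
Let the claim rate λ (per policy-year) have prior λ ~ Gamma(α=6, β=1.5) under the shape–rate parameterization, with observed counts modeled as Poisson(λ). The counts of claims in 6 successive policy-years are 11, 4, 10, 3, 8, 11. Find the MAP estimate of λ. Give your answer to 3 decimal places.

λ̂_MAP = 6.933

Σxᵢ = 11+4+10+3+8+11 = 47, with n = 6.
Posterior ∝ λ^5e^(−1.5λ) · λ^47e^(−6λ) = λ^52e^(−7.5λ), i.e. Gamma(shape=53, rate=7.5).
The mode of a Gamma(a, b) with a ≥ 1 (shape–rate) is (a−1)/b = 52/7.5 ≈ 6.933.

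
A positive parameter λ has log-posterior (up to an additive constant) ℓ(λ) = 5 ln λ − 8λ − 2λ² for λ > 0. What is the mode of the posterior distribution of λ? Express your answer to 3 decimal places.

λ̂_MAP = 0.500

ℓ'(λ) = 5/λ − 8 − 4λ. Setting this to zero and multiplying by λ: 4λ² + 8λ − 5 = 0.
λ = (−8 + √(8² + 4·4·5)) / (2·4) = (−8 + √144) / 8 = (−8 + 12)/8 = 1/2.
ℓ''(λ) = −5/λ² − 4 < 0, confirming a maximum.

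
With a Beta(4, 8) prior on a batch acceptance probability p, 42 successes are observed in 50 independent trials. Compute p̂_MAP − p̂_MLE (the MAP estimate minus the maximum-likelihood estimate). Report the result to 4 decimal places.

Posterior is Beta(46, 16); MAP = (46−1)/(62−2) = 45/60 ≈ 0.75000.
MLE ignores the prior: p̂_MLE = k/n = 42/50 ≈ 0.84000.
Difference = 45/60 − 42/50 = -9/100 ≈ -0.0900.

MAP − MLE = -0.0900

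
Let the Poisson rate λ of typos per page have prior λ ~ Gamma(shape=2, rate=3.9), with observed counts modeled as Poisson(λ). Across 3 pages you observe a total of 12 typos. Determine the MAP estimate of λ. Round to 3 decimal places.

Σxᵢ = 12, n = 3.
Posterior ∝ λe^(−3.9λ) · λ^12e^(−3λ) = λ^13e^(−6.9λ), i.e. Gamma(shape=14, rate=6.9).
The mode of a Gamma(a, b) with a ≥ 1 (shape–rate) is (a−1)/b = 13/6.9 ≈ 1.884.

λ̂_MAP = 1.884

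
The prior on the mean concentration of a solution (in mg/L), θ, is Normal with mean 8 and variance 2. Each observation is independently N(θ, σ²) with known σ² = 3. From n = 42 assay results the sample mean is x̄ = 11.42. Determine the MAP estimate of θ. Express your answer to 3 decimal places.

θ̂_MAP = 11.302

n = 42, x̄ = 11.42.
For a Normal prior and Normal likelihood with known variance, the posterior is Normal; its mode equals its mean, the precision-weighted average.
Prior precision 1/σ₀² = 1/2 = 0.5; data precision n/σ² = 42/3 = 14.
θ̂ = (0.5·8 + 14·11.42) / (0.5 + 14) = 163.88/14.5 = 8194/725 ≈ 11.302.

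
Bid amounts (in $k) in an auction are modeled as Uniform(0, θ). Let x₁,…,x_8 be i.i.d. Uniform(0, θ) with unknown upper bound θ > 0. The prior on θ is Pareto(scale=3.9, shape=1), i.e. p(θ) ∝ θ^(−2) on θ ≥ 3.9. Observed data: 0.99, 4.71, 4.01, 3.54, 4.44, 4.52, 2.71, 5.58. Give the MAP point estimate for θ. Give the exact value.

The Uniform(0, θ) likelihood is θ^(−n) for θ ≥ max(xᵢ), zero otherwise. Here max(xᵢ) = 5.58.
Posterior ∝ θ^(−2) · θ^(−8) = θ^(−10) on θ ≥ max(3.9, 5.58) = 5.58.
This density is strictly decreasing in θ, so the posterior mode lies at the lower boundary of the support.

θ̂_MAP = 5.58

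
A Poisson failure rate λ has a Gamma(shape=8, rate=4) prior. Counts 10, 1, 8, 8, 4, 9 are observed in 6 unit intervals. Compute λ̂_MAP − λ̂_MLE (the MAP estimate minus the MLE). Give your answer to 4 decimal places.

Σxᵢ = 40. Posterior is Gamma(48, 10); MAP = (48−1)/10 = 47/10 ≈ 4.70000.
MLE = x̄ = 40/6 ≈ 6.66667.
Difference = 47/10 − 40/6 = -59/30 ≈ -1.9667.

MAP − MLE = -1.9667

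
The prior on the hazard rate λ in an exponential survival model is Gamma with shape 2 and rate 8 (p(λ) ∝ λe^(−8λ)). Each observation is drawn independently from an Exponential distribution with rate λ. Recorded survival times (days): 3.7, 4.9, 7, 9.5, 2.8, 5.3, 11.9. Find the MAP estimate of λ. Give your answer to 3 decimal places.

The Exponential(rate=λ) likelihood is ∝ λ^n e^(−λΣtᵢ). Here n = 7 and Σtᵢ = 3.7 + 4.9 + 7 + 9.5 + 2.8 + 5.3 + 11.9 = 45.1.
Posterior ∝ λe^(−8λ) · λ^7e^(−45.1λ) = λ^8e^(−53.1λ), i.e. Gamma(9, 53.1).
Mode = (a−1)/b = 8/53.1 ≈ 0.151.

λ̂_MAP = 0.151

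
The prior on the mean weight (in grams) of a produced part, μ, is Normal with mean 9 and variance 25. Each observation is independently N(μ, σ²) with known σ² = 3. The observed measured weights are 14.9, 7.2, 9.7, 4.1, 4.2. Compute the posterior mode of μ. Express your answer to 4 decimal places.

μ̂_MAP = 8.0430

n = 5; x̄ = (14.9 + 7.2 + 9.7 + 4.1 + 4.2)/5 = 40.1/5 = 8.02.
For a Normal prior and Normal likelihood with known variance, the posterior is Normal; its mode equals its mean, the precision-weighted average.
Prior precision 1/σ₀² = 1/25 = 0.04; data precision n/σ² = 5/3.
μ̂ = (0.04·9 + (5/3)·8.02) / (0.04 + 5/3) = (2059/150)/(128/75) = 8.04296875 ≈ 8.0430.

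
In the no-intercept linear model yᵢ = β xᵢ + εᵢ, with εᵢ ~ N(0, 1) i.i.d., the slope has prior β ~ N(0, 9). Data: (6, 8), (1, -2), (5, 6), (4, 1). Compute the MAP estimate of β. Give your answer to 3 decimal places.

β̂_MAP = 1.024

log p(β | y) = −Σ(yᵢ − βxᵢ)²/(2·1) − β²/(2·9) + const.
Setting the derivative to zero: Σxᵢ(yᵢ − βxᵢ)/1 − β/9 = 0, so β = Σxᵢyᵢ / (Σxᵢ² + σ²/τ²).
Σxᵢyᵢ = 6·8 + 1·(-2) + 5·6 + 4·1 = 80; Σxᵢ² = 78; σ²/τ² = 1/9.
β̂_MAP = 80 / (78 + 1/9) = 80/(703/9) = 720/703 ≈ 1.024.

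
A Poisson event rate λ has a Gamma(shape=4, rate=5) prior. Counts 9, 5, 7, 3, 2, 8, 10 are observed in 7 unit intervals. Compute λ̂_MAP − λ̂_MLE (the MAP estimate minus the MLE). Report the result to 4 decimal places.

MAP − MLE = -2.3690

Σxᵢ = 44. Posterior is Gamma(48, 12); MAP = (48−1)/12 = 47/12 ≈ 3.91667.
MLE = x̄ = 44/7 ≈ 6.28571.
Difference = 47/12 − 44/7 = -199/84 ≈ -2.3690.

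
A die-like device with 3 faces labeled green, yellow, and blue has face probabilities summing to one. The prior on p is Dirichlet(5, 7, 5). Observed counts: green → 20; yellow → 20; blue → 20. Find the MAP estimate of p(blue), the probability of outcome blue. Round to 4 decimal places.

MAP estimate of p(blue) = 0.3243

The posterior is Dirichlet(αᵢ + nᵢ) = Dirichlet(25, 27, 25).
For a Dirichlet(a₁,…,a_K) with all aᵢ > 1, the mode has j-th component (aⱼ − 1)/(Σaᵢ − K).
Here Σaᵢ = 77 and K = 3, so p(blue) = (25 − 1)/(77 − 3) = 24/74 ≈ 0.3243.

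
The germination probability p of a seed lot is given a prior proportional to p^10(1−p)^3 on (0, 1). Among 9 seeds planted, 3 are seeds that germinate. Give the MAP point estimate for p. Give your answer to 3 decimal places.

The prior density ∝ p^10(1−p)^3 is the kernel of Beta(11, 4).
Data: 3 successes in 9 trials. The binomial likelihood contributes p^3(1−p)^6, so the posterior is Beta(11+3, 4+6) = Beta(14, 10).
For Beta(a, b) with a, b > 1 the mode is (a−1)/(a+b−2) = 13/22 ≈ 0.591.

p̂_MAP = 0.591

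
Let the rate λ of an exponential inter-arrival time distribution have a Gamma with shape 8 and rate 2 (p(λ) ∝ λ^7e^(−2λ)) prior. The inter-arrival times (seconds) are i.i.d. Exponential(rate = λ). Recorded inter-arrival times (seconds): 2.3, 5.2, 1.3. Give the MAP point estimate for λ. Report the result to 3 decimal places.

λ̂_MAP = 0.926

The Exponential(rate=λ) likelihood is ∝ λ^n e^(−λΣtᵢ). Here n = 3 and Σtᵢ = 2.3 + 5.2 + 1.3 = 8.8.
Posterior ∝ λ^7e^(−2λ) · λ^3e^(−8.8λ) = λ^10e^(−10.8λ), i.e. Gamma(11, 10.8).
Mode = (a−1)/b = 10/10.8 ≈ 0.926.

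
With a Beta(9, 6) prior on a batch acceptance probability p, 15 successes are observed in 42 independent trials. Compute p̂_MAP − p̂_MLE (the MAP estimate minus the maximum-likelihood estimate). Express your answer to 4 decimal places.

Posterior is Beta(24, 33); MAP = (24−1)/(57−2) = 23/55 ≈ 0.41818.
MLE ignores the prior: p̂_MLE = k/n = 15/42 ≈ 0.35714.
Difference = 23/55 − 15/42 = 47/770 ≈ 0.0610.

MAP − MLE = 0.0610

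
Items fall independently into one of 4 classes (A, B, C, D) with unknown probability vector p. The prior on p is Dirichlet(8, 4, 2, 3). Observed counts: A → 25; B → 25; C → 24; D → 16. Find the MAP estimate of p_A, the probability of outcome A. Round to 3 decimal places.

MAP estimate of p_A = 0.311

The posterior is Dirichlet(αᵢ + nᵢ) = Dirichlet(33, 29, 26, 19).
For a Dirichlet(a₁,…,a_K) with all aᵢ > 1, the mode has j-th component (aⱼ − 1)/(Σaᵢ − K).
Here Σaᵢ = 107 and K = 4, so p_A = (33 − 1)/(107 − 4) = 32/103 ≈ 0.311.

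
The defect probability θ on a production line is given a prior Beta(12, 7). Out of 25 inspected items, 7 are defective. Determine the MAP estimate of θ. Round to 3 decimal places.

Prior: Beta(12, 7).
Data: 7 successes in 25 trials. The binomial likelihood contributes θ^7(1−θ)^18, so the posterior is Beta(12+7, 7+18) = Beta(19, 25).
For Beta(a, b) with a, b > 1 the mode is (a−1)/(a+b−2) = 18/42 ≈ 0.429.

θ̂_MAP = 0.429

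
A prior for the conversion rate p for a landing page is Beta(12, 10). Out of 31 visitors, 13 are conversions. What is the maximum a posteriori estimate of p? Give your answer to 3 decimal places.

Prior: Beta(12, 10).
Data: 13 successes in 31 trials. The binomial likelihood contributes p^13(1−p)^18, so the posterior is Beta(12+13, 10+18) = Beta(25, 28).
For Beta(a, b) with a, b > 1 the mode is (a−1)/(a+b−2) = 24/51 ≈ 0.471.

p̂_MAP = 0.471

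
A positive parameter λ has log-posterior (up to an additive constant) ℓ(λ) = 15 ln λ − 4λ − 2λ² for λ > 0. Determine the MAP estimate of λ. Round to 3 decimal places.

ℓ'(λ) = 15/λ − 4 − 4λ. Setting this to zero and multiplying by λ: 4λ² + 4λ − 15 = 0.
λ = (−4 + √(4² + 4·4·15)) / (2·4) = (−4 + √256) / 8 = (−4 + 16)/8 = 3/2.
ℓ''(λ) = −15/λ² − 4 < 0, confirming a maximum.

λ̂_MAP = 1.500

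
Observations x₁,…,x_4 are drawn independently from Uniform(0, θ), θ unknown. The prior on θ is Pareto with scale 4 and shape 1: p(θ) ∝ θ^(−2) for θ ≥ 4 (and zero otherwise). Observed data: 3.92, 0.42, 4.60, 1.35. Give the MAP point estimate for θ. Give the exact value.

The Uniform(0, θ) likelihood is θ^(−n) for θ ≥ max(xᵢ), zero otherwise. Here max(xᵢ) = 4.60.
Posterior ∝ θ^(−2) · θ^(−4) = θ^(−6) on θ ≥ max(4, 4.60) = 4.60.
This density is strictly decreasing in θ, so the posterior mode lies at the lower boundary of the support.

θ̂_MAP = 4.60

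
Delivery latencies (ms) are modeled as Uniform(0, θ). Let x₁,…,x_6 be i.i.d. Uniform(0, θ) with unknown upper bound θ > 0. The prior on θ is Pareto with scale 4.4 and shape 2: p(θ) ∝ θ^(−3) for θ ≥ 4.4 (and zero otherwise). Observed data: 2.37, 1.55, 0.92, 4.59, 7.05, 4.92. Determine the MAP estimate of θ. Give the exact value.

The Uniform(0, θ) likelihood is θ^(−n) for θ ≥ max(xᵢ), zero otherwise. Here max(xᵢ) = 7.05.
Posterior ∝ θ^(−3) · θ^(−6) = θ^(−9) on θ ≥ max(4.4, 7.05) = 7.05.
This density is strictly decreasing in θ, so the posterior mode lies at the lower boundary of the support.

θ̂_MAP = 7.05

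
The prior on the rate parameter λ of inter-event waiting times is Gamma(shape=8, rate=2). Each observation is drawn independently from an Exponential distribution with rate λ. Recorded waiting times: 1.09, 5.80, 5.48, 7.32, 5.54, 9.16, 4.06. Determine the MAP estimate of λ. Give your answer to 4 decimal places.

λ̂_MAP = 0.3461

The Exponential(rate=λ) likelihood is ∝ λ^n e^(−λΣtᵢ). Here n = 7 and Σtᵢ = 1.09 + 5.80 + 5.48 + 7.32 + 5.54 + 9.16 + 4.06 = 38.45.
Posterior ∝ λ^7e^(−2λ) · λ^7e^(−38.45λ) = λ^14e^(−40.45λ), i.e. Gamma(15, 40.45).
Mode = (a−1)/b = 14/40.45 ≈ 0.3461.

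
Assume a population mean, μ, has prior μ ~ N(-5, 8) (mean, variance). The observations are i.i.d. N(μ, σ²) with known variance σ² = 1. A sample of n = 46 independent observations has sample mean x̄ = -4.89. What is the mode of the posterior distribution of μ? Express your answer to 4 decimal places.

n = 46, x̄ = -4.89.
For a Normal prior and Normal likelihood with known variance, the posterior is Normal; its mode equals its mean, the precision-weighted average.
Prior precision 1/σ₀² = 1/8 = 0.125; data precision n/σ² = 46/1 = 46.
μ̂ = (0.125·(-5) + 46·(-4.89)) / (0.125 + 46) = (-225.565)/46.125 = -45113/9225 ≈ -4.8903.

μ̂_MAP = -4.8903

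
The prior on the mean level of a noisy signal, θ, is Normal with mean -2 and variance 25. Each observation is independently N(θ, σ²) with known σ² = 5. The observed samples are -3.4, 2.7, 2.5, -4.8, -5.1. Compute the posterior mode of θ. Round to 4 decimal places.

θ̂_MAP = -1.6346

n = 5; x̄ = ((-3.4) + 2.7 + 2.5 + (-4.8) + (-5.1))/5 = -8.1/5 = -1.62.
For a Normal prior and Normal likelihood with known variance, the posterior is Normal; its mode equals its mean, the precision-weighted average.
Prior precision 1/σ₀² = 1/25 = 0.04; data precision n/σ² = 5/5 = 1.
θ̂ = (0.04·(-2) + 1·(-1.62)) / (0.04 + 1) = (-1.7)/1.04 = -85/52 ≈ -1.6346.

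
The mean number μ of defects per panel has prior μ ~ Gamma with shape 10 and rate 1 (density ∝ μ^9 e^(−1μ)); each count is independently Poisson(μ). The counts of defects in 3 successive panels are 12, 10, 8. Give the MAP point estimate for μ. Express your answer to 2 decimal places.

Σxᵢ = 12+10+8 = 30, with n = 3.
Posterior ∝ μ^9e^(−1μ) · μ^30e^(−3μ) = μ^39e^(−4μ), i.e. Gamma(shape=40, rate=4).
The mode of a Gamma(a, b) with a ≥ 1 (shape–rate) is (a−1)/b = 39/4 ≈ 9.75.

μ̂_MAP = 9.75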